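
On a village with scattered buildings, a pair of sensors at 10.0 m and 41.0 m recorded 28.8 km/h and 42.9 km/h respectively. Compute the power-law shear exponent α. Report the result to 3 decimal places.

α ≈ 0.282

Power law: V₂/V₁ = (z₂/z₁)^α ⇒ α = ln(V₂/V₁) / ln(z₂/z₁)
α = ln(42.9/28.8) / ln(41.0/10.0) = ln(1.4896) / ln(4.1000)
  = 0.39850 / 1.41099 = 0.28242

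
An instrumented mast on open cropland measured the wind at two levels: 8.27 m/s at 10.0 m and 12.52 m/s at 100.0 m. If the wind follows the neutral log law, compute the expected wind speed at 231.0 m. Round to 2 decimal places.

Log law: V ∝ ln(z/z₀). From the pair, with r = V₁/V₂ = 0.66054,
ln z₀ = (ln z₁ − r·ln z₂)/(1 − r) = (2.3026 − 0.66054×4.6052)/0.33946 = -2.1780 → z₀ = 0.1133 m
V₃ = V₁ · ln(z₃/z₀)/ln(z₁/z₀) = 8.27 × 7.6204/4.4806 = 14.0654 m/s

14.07 m/s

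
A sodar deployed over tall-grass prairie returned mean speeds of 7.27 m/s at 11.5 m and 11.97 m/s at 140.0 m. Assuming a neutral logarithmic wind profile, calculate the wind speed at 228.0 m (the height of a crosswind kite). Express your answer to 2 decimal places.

Log law: V ∝ ln(z/z₀). From the pair, with r = V₁/V₂ = 0.60735,
ln z₀ = (ln z₁ − r·ln z₂)/(1 − r) = (2.4423 − 0.60735×4.9416)/0.39265 = -1.4236 → z₀ = 0.2408 m
V₃ = V₁ · ln(z₃/z₀)/ln(z₁/z₀) = 7.27 × 6.8529/3.8659 = 12.8871 m/s

12.89 m/s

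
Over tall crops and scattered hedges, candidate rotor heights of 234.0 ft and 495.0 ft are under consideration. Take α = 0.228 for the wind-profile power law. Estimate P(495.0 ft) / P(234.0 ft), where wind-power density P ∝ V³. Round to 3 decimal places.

Speed ratio: V_B/V_A = (z_B/z_A)^α = (495.0/234.0)^0.228 = (2.1154)^0.228 = 1.18628
Power-density ratio: P_B/P_A = (V_B/V_A)³ = (1.18628)³ = 1.66942

1.669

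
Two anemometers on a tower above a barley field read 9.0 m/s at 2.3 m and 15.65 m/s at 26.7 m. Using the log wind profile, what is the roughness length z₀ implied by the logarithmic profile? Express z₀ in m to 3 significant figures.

z₀ ≈ 0.0833 m

Log law: V(z) ∝ ln(z/z₀). With r = V₁/V₂ = 9.0/15.65 = 0.57508,
r · ln(z₂/z₀) = ln(z₁/z₀) ⇒ ln z₀ = (ln z₁ − r·ln z₂)/(1 − r)
ln z₀ = (0.83291 − 0.57508×3.28466) / 0.42492 = -2.4853
z₀ = exp(-2.4853) = 0.08330 m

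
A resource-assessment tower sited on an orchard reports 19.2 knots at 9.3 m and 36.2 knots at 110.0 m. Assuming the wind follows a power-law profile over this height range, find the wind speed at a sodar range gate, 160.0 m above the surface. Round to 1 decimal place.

39.9 knots

First find α: α = ln(V₂/V₁)/ln(z₂/z₁) = ln(36.2/19.2)/ln(110.0/9.3) = 0.63415/2.47047 = 0.2567
Extrapolate from 110.0 m to 160.0 m: V₃ = 36.2 × (160.0/110.0)^0.2567 = 36.2 × 1.1010 = 39.8547 knots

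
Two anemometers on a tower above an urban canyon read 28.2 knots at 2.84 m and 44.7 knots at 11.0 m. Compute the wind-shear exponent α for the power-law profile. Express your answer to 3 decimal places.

Power law: V₂/V₁ = (z₂/z₁)^α ⇒ α = ln(V₂/V₁) / ln(z₂/z₁)
α = ln(44.7/28.2) / ln(11.0/2.84) = ln(1.5851) / ln(3.8732)
  = 0.46065 / 1.35409 = 0.34019

α ≈ 0.340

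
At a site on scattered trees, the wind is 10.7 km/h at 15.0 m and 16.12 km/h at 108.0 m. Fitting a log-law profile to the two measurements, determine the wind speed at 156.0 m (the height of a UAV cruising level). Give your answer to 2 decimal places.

17.13 km/h

Log law: V ∝ ln(z/z₀). From the pair, with r = V₁/V₂ = 0.66377,
ln z₀ = (ln z₁ − r·ln z₂)/(1 − r) = (2.7081 − 0.66377×4.6821)/0.33623 = -1.1891 → z₀ = 0.3045 m
V₃ = V₁ · ln(z₃/z₀)/ln(z₁/z₀) = 10.7 × 6.2390/3.8972 = 17.1296 km/h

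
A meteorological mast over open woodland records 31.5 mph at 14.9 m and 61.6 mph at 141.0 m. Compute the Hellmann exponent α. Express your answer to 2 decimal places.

α ≈ 0.30

Power law: V₂/V₁ = (z₂/z₁)^α ⇒ α = ln(V₂/V₁) / ln(z₂/z₁)
α = ln(61.6/31.5) / ln(141.0/14.9) = ln(1.9556) / ln(9.4631)
  = 0.67067 / 2.24740 = 0.29842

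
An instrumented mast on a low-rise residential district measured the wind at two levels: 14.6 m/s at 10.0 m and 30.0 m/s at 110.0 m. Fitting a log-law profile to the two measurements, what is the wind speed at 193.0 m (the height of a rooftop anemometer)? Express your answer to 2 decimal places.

33.61 m/s

Log law: V ∝ ln(z/z₀). From the pair, with r = V₁/V₂ = 0.48667,
ln z₀ = (ln z₁ − r·ln z₂)/(1 − r) = (2.3026 − 0.48667×4.7005)/0.51333 = 0.0293 → z₀ = 1.030 m
V₃ = V₁ · ln(z₃/z₀)/ln(z₁/z₀) = 14.6 × 5.2334/2.2733 = 33.6107 m/s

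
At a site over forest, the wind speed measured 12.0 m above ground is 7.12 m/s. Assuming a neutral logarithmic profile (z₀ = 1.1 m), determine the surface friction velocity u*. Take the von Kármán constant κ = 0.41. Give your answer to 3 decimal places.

u* ≈ 1.222 m/s

Log law: V(z) = (u*/κ) · ln(z/z₀) ⇒ u* = κ · V / ln(z/z₀)
u* = 0.41 × 7.12 / ln(12.0/1.1) = 0.41 × 7.12 / 2.3896
   = 2.9192 / 2.3896 = 1.2216 m/s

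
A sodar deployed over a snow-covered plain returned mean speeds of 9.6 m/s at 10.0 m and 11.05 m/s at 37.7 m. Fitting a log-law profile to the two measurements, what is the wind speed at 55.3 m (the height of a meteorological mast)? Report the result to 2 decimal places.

11.47 m/s

Log law: V ∝ ln(z/z₀). From the pair, with r = V₁/V₂ = 0.86878,
ln z₀ = (ln z₁ − r·ln z₂)/(1 − r) = (2.3026 − 0.86878×3.6297)/0.13122 = -6.4836 → z₀ = 0.001528 m
V₃ = V₁ · ln(z₃/z₀)/ln(z₁/z₀) = 9.6 × 10.4963/8.7862 = 11.4686 m/s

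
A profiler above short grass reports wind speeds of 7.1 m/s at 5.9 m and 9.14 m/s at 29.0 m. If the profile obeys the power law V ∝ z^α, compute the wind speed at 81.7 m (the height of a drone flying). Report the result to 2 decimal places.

10.77 m/s

First find α: α = ln(V₂/V₁)/ln(z₂/z₁) = ln(9.14/7.1)/ln(29.0/5.9) = 0.25257/1.59234 = 0.1586
Extrapolate from 29.0 m to 81.7 m: V₃ = 9.14 × (81.7/29.0)^0.1586 = 9.14 × 1.1785 = 10.7719 m/s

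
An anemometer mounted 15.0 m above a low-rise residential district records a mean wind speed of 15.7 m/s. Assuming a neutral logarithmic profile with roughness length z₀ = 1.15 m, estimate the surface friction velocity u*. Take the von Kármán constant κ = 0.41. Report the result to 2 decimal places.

u* ≈ 2.51 m/s

Log law: V(z) = (u*/κ) · ln(z/z₀) ⇒ u* = κ · V / ln(z/z₀)
u* = 0.41 × 15.7 / ln(15.0/1.15) = 0.41 × 15.7 / 2.5683
   = 6.4370 / 2.5683 = 2.5063 m/s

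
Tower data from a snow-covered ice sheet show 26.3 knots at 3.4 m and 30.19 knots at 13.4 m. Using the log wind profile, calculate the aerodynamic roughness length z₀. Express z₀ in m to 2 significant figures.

z₀ ≈ 0.00032 m

Log law: V(z) ∝ ln(z/z₀). With r = V₁/V₂ = 26.3/30.19 = 0.87115,
r · ln(z₂/z₀) = ln(z₁/z₀) ⇒ ln z₀ = (ln z₁ − r·ln z₂)/(1 − r)
ln z₀ = (1.22378 − 0.87115×2.59525) / 0.12885 = -8.0487
z₀ = exp(-8.0487) = 0.0003195 m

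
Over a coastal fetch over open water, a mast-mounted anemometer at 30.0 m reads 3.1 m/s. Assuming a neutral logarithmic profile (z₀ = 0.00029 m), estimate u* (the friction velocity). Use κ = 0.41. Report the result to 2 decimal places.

u* ≈ 0.11 m/s

Log law: V(z) = (u*/κ) · ln(z/z₀) ⇒ u* = κ · V / ln(z/z₀)
u* = 0.41 × 3.1 / ln(30.0/0.00029) = 0.41 × 3.1 / 11.5468
   = 1.2710 / 11.5468 = 0.1101 m/s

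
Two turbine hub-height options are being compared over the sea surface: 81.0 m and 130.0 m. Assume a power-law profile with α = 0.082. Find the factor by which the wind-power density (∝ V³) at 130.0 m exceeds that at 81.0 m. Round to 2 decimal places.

Speed ratio: V_B/V_A = (z_B/z_A)^α = (130.0/81.0)^0.082 = (1.6049)^0.082 = 1.03956
Power-density ratio: P_B/P_A = (V_B/V_A)³ = (1.03956)³ = 1.12342

1.12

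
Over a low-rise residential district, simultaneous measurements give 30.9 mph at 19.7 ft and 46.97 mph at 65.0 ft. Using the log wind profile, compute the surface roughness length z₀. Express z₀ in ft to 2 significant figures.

z₀ ≈ 2.0 ft

Log law: V(z) ∝ ln(z/z₀). With r = V₁/V₂ = 30.9/46.97 = 0.65787,
r · ln(z₂/z₀) = ln(z₁/z₀) ⇒ ln z₀ = (ln z₁ − r·ln z₂)/(1 − r)
ln z₀ = (2.98062 − 0.65787×4.17439) / 0.34213 = 0.6852
z₀ = exp(0.6852) = 1.984 ft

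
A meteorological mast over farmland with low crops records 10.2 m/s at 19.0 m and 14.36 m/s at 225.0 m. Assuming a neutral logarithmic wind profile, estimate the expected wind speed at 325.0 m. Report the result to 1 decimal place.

15.0 m/s

Log law: V ∝ ln(z/z₀). From the pair, with r = V₁/V₂ = 0.71031,
ln z₀ = (ln z₁ − r·ln z₂)/(1 − r) = (2.9444 − 0.71031×5.4161)/0.28969 = -3.1159 → z₀ = 0.04434 m
V₃ = V₁ · ln(z₃/z₀)/ln(z₁/z₀) = 10.2 × 8.8997/6.0603 = 14.9789 m/s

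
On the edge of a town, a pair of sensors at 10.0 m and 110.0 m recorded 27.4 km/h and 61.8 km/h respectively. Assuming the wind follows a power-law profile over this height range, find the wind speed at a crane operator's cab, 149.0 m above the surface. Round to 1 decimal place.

First find α: α = ln(V₂/V₁)/ln(z₂/z₁) = ln(61.8/27.4)/ln(110.0/10.0) = 0.81336/2.39790 = 0.3392
Extrapolate from 110.0 m to 149.0 m: V₃ = 61.8 × (149.0/110.0)^0.3392 = 61.8 × 1.1084 = 68.5003 km/h

68.5 km/h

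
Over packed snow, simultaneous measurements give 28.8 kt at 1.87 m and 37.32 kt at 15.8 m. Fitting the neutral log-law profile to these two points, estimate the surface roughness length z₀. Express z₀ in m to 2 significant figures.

Log law: V(z) ∝ ln(z/z₀). With r = V₁/V₂ = 28.8/37.32 = 0.77170,
r · ln(z₂/z₀) = ln(z₁/z₀) ⇒ ln z₀ = (ln z₁ − r·ln z₂)/(1 − r)
ln z₀ = (0.62594 − 0.77170×2.76001) / 0.22830 = -6.5878
z₀ = exp(-6.5878) = 0.001377 m

z₀ ≈ 0.0014 m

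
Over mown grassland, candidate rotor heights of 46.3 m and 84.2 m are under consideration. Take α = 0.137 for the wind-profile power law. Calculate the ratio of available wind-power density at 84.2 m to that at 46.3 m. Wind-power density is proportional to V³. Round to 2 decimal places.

1.28

Speed ratio: V_B/V_A = (z_B/z_A)^α = (84.2/46.3)^0.137 = (1.8186)^0.137 = 1.08538
Power-density ratio: P_B/P_A = (V_B/V_A)³ = (1.08538)³ = 1.27864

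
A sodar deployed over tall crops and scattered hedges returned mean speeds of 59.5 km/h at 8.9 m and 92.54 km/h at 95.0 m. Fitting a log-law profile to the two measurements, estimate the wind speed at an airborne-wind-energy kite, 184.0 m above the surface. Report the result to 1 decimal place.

101.8 km/h

Log law: V ∝ ln(z/z₀). From the pair, with r = V₁/V₂ = 0.64297,
ln z₀ = (ln z₁ − r·ln z₂)/(1 − r) = (2.1861 − 0.64297×4.5539)/0.35703 = -2.0780 → z₀ = 0.1252 m
V₃ = V₁ · ln(z₃/z₀)/ln(z₁/z₀) = 59.5 × 7.2930/4.2641 = 101.7642 km/h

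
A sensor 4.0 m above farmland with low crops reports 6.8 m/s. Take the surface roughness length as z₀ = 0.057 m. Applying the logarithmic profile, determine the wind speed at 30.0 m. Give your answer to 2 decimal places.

10.02 m/s

Log law: V(z) ∝ ln(z/z₀), so V₂/V₁ = ln(z₂/z₀) / ln(z₁/z₀).
ln(30.0/0.057) = 6.2659, ln(4.0/0.057) = 4.2510
V₂ = 6.8 × 6.2659/4.2510 = 6.8 × 1.4740 = 10.0231 m/s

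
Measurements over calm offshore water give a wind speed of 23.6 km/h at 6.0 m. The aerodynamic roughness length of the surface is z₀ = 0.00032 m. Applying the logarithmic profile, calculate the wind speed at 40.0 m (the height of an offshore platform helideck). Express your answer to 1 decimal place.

28.2 km/h

Log law: V(z) ∝ ln(z/z₀), so V₂/V₁ = ln(z₂/z₀) / ln(z₁/z₀).
ln(40.0/0.00032) = 11.7361, ln(6.0/0.00032) = 9.8389
V₂ = 23.6 × 11.7361/9.8389 = 23.6 × 1.1928 = 28.1505 km/h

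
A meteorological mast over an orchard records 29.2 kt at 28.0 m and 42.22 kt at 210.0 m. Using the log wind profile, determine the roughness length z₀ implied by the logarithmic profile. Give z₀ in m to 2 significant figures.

Log law: V(z) ∝ ln(z/z₀). With r = V₁/V₂ = 29.2/42.22 = 0.69162,
r · ln(z₂/z₀) = ln(z₁/z₀) ⇒ ln z₀ = (ln z₁ − r·ln z₂)/(1 − r)
ln z₀ = (3.33220 − 0.69162×5.34711) / 0.30838 = -1.1866
z₀ = exp(-1.1866) = 0.3052 m

z₀ ≈ 0.31 m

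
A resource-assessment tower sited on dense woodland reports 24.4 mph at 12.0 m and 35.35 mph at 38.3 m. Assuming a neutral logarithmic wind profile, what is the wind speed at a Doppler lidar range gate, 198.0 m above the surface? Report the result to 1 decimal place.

50.9 mph

Log law: V ∝ ln(z/z₀). From the pair, with r = V₁/V₂ = 0.69024,
ln z₀ = (ln z₁ − r·ln z₂)/(1 − r) = (2.4849 − 0.69024×3.6454)/0.30976 = -0.1011 → z₀ = 0.9038 m
V₃ = V₁ · ln(z₃/z₀)/ln(z₁/z₀) = 24.4 × 5.3894/2.5861 = 50.8504 mph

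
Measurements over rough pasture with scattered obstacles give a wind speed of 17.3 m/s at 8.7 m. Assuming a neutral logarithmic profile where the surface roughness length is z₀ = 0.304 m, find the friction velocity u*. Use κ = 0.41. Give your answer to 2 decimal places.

u* ≈ 2.11 m/s

Log law: V(z) = (u*/κ) · ln(z/z₀) ⇒ u* = κ · V / ln(z/z₀)
u* = 0.41 × 17.3 / ln(8.7/0.304) = 0.41 × 17.3 / 3.3541
   = 7.0930 / 3.3541 = 2.1148 m/s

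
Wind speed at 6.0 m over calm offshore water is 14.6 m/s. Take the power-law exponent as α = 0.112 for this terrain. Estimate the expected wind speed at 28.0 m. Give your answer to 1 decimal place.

17.3 m/s

Power-law profile: V₂ = V₁ · (z₂/z₁)^α
V₂ = 14.6 × (28.0/6.0)^0.112 = 14.6 × (4.6667)^0.112
    = 14.6 × 1.1883 = 17.3493 m/s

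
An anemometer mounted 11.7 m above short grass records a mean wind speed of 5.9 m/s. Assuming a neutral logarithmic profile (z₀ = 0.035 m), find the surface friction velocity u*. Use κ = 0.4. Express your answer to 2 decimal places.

u* ≈ 0.41 m/s

Log law: V(z) = (u*/κ) · ln(z/z₀) ⇒ u* = κ · V / ln(z/z₀)
u* = 0.4 × 5.9 / ln(11.7/0.035) = 0.4 × 5.9 / 5.8120
   = 2.3600 / 5.8120 = 0.4061 m/s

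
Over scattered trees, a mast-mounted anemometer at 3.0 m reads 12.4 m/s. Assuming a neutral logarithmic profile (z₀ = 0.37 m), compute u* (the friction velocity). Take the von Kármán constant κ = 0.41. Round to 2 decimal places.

u* ≈ 2.43 m/s

Log law: V(z) = (u*/κ) · ln(z/z₀) ⇒ u* = κ · V / ln(z/z₀)
u* = 0.41 × 12.4 / ln(3.0/0.37) = 0.41 × 12.4 / 2.0929
   = 5.0840 / 2.0929 = 2.4292 m/s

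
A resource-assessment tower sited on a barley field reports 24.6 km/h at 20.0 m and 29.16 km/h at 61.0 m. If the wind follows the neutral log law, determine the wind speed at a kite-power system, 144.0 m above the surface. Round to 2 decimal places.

32.67 km/h

Log law: V ∝ ln(z/z₀). From the pair, with r = V₁/V₂ = 0.84362,
ln z₀ = (ln z₁ − r·ln z₂)/(1 − r) = (2.9957 − 0.84362×4.1109)/0.15638 = -3.0202 → z₀ = 0.04879 m
V₃ = V₁ · ln(z₃/z₀)/ln(z₁/z₀) = 24.6 × 7.9900/6.0159 = 32.6723 km/h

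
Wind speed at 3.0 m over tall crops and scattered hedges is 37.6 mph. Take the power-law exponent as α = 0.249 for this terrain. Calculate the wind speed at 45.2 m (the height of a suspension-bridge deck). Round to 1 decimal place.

73.9 mph

Power-law profile: V₂ = V₁ · (z₂/z₁)^α
V₂ = 37.6 × (45.2/3.0)^0.249 = 37.6 × (15.0667)^0.249
    = 37.6 × 1.9648 = 73.8778 mph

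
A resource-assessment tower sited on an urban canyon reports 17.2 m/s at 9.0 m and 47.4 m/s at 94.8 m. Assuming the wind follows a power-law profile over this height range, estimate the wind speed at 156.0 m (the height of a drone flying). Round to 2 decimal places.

58.74 m/s

First find α: α = ln(V₂/V₁)/ln(z₂/z₁) = ln(47.4/17.2)/ln(94.8/9.0) = 1.01371/2.35454 = 0.4305
Extrapolate from 94.8 m to 156.0 m: V₃ = 47.4 × (156.0/94.8)^0.4305 = 47.4 × 1.2392 = 58.7368 m/s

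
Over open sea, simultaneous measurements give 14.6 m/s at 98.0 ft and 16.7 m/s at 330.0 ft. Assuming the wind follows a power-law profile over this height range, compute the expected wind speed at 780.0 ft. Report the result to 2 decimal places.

18.37 m/s

First find α: α = ln(V₂/V₁)/ln(z₂/z₁) = ln(16.7/14.6)/ln(330.0/98.0) = 0.13439/1.21413 = 0.1107
Extrapolate from 330.0 ft to 780.0 ft: V₃ = 16.7 × (780.0/330.0)^0.1107 = 16.7 × 1.0999 = 18.3682 m/s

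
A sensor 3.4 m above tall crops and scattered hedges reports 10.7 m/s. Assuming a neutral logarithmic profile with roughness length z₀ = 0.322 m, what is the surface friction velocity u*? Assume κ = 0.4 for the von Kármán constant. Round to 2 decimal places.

Log law: V(z) = (u*/κ) · ln(z/z₀) ⇒ u* = κ · V / ln(z/z₀)
u* = 0.4 × 10.7 / ln(3.4/0.322) = 0.4 × 10.7 / 2.3570
   = 4.2800 / 2.3570 = 1.8159 m/s

u* ≈ 1.82 m/s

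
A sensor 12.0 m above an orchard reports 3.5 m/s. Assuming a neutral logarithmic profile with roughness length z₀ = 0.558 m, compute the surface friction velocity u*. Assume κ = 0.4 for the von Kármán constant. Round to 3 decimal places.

u* ≈ 0.456 m/s

Log law: V(z) = (u*/κ) · ln(z/z₀) ⇒ u* = κ · V / ln(z/z₀)
u* = 0.4 × 3.5 / ln(12.0/0.558) = 0.4 × 3.5 / 3.0683
   = 1.4000 / 3.0683 = 0.4563 m/s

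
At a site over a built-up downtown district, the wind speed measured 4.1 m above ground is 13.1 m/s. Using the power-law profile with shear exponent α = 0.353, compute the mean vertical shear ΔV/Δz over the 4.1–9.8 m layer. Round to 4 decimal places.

0.8277 m/s/m

Power law: V₂ = V₁ · (z₂/z₁)^α = 13.1 × (2.3902)^0.353 = 17.8181 m/s
ΔV/Δz = (17.8181 − 13.1)/(9.8 − 4.1) = 4.7181/5.7000 = 0.82774 m/s/m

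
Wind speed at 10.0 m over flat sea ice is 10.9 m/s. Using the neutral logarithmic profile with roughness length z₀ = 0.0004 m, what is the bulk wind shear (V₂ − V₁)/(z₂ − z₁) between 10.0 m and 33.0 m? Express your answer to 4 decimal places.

Log law: V₂ = V₁ · ln(z₂/z₀)/ln(z₁/z₀) = 10.9 × 11.3206/10.1266 = 12.1851 m/s
ΔV/Δz = (12.1851 − 10.9)/(33.0 − 10.0) = 1.2851/23.0000 = 0.05587 m/s/m

0.0559 m/s/m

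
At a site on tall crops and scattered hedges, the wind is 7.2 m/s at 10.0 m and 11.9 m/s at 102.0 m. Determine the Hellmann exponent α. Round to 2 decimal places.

α ≈ 0.22

Power law: V₂/V₁ = (z₂/z₁)^α ⇒ α = ln(V₂/V₁) / ln(z₂/z₁)
α = ln(11.9/7.2) / ln(102.0/10.0) = ln(1.6528) / ln(10.2000)
  = 0.50246 / 2.32239 = 0.21635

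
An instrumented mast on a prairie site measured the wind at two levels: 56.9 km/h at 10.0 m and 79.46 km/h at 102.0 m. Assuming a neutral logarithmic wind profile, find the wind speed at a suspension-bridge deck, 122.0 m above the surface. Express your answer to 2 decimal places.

Log law: V ∝ ln(z/z₀). From the pair, with r = V₁/V₂ = 0.71608,
ln z₀ = (ln z₁ − r·ln z₂)/(1 − r) = (2.3026 − 0.71608×4.6250)/0.28392 = -3.5549 → z₀ = 0.02859 m
V₃ = V₁ · ln(z₃/z₀)/ln(z₁/z₀) = 56.9 × 8.3589/5.8574 = 81.1993 km/h

81.20 km/h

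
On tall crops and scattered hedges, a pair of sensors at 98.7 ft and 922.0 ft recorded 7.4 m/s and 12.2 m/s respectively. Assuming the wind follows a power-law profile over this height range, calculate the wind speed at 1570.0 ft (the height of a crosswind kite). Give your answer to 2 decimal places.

13.74 m/s

First find α: α = ln(V₂/V₁)/ln(z₂/z₁) = ln(12.2/7.4)/ln(922.0/98.7) = 0.49996/2.23446 = 0.2237
Extrapolate from 922.0 ft to 1570.0 ft: V₃ = 12.2 × (1570.0/922.0)^0.2237 = 12.2 × 1.1265 = 13.7431 m/s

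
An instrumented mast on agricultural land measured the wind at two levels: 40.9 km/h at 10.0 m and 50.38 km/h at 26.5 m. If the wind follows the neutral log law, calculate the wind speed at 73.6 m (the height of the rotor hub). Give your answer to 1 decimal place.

Log law: V ∝ ln(z/z₀). From the pair, with r = V₁/V₂ = 0.81183,
ln z₀ = (ln z₁ − r·ln z₂)/(1 − r) = (2.3026 − 0.81183×3.2771)/0.18817 = -1.9020 → z₀ = 0.1493 m
V₃ = V₁ · ln(z₃/z₀)/ln(z₁/z₀) = 40.9 × 6.2006/4.2046 = 60.3166 km/h

60.3 km/h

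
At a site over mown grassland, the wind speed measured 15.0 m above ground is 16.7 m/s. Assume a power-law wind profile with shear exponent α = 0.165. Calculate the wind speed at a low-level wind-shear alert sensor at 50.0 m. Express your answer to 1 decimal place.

20.4 m/s

Power-law profile: V₂ = V₁ · (z₂/z₁)^α
V₂ = 16.7 × (50.0/15.0)^0.165 = 16.7 × (3.3333)^0.165
    = 16.7 × 1.2198 = 20.3700 m/s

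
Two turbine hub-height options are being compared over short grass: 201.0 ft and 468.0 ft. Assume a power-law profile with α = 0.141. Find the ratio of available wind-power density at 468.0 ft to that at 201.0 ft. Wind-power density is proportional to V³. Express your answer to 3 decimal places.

Speed ratio: V_B/V_A = (z_B/z_A)^α = (468.0/201.0)^0.141 = (2.3284)^0.141 = 1.12656
Power-density ratio: P_B/P_A = (V_B/V_A)³ = (1.12656)³ = 1.42976

1.430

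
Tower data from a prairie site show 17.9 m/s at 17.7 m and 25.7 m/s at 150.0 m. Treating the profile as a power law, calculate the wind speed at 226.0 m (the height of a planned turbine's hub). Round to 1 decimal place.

First find α: α = ln(V₂/V₁)/ln(z₂/z₁) = ln(25.7/17.9)/ln(150.0/17.7) = 0.36169/2.13707 = 0.1692
Extrapolate from 150.0 m to 226.0 m: V₃ = 25.7 × (226.0/150.0)^0.1692 = 25.7 × 1.0718 = 27.5462 m/s

27.5 m/s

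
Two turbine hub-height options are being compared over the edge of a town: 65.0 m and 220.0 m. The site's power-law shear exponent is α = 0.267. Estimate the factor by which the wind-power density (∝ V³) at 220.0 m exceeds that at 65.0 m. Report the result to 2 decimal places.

2.66

Speed ratio: V_B/V_A = (z_B/z_A)^α = (220.0/65.0)^0.267 = (3.3846)^0.267 = 1.38477
Power-density ratio: P_B/P_A = (V_B/V_A)³ = (1.38477)³ = 2.65544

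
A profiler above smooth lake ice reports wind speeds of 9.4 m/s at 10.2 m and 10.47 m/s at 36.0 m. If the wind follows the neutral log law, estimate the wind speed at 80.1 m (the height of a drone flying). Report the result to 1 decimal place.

11.1 m/s

Log law: V ∝ ln(z/z₀). From the pair, with r = V₁/V₂ = 0.89780,
ln z₀ = (ln z₁ − r·ln z₂)/(1 − r) = (2.3224 − 0.89780×3.5835)/0.10220 = -8.7567 → z₀ = 0.0001574 m
V₃ = V₁ · ln(z₃/z₀)/ln(z₁/z₀) = 9.4 × 13.1400/11.0791 = 11.1485 m/s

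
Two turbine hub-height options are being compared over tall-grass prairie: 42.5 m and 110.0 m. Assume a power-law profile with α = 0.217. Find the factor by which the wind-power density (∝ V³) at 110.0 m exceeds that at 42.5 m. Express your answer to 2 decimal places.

1.86

Speed ratio: V_B/V_A = (z_B/z_A)^α = (110.0/42.5)^0.217 = (2.5882)^0.217 = 1.22920
Power-density ratio: P_B/P_A = (V_B/V_A)³ = (1.22920)³ = 1.85723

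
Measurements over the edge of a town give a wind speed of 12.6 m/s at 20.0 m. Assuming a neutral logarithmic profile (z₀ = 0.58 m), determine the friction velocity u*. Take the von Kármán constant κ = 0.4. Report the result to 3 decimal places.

Log law: V(z) = (u*/κ) · ln(z/z₀) ⇒ u* = κ · V / ln(z/z₀)
u* = 0.4 × 12.6 / ln(20.0/0.58) = 0.4 × 12.6 / 3.5405
   = 5.0400 / 3.5405 = 1.4235 m/s

u* ≈ 1.424 m/s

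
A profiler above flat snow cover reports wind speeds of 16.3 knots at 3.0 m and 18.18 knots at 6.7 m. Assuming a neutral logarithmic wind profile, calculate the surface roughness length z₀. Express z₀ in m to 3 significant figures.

Log law: V(z) ∝ ln(z/z₀). With r = V₁/V₂ = 16.3/18.18 = 0.89659,
r · ln(z₂/z₀) = ln(z₁/z₀) ⇒ ln z₀ = (ln z₁ − r·ln z₂)/(1 − r)
ln z₀ = (1.09861 − 0.89659×1.90211) / 0.10341 = -5.8679
z₀ = exp(-5.8679) = 0.002829 m

z₀ ≈ 0.00283 m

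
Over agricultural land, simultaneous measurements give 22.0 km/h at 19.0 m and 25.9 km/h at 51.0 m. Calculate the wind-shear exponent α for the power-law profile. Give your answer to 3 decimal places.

Power law: V₂/V₁ = (z₂/z₁)^α ⇒ α = ln(V₂/V₁) / ln(z₂/z₁)
α = ln(25.9/22.0) / ln(51.0/19.0) = ln(1.1773) / ln(2.6842)
  = 0.16320 / 0.98739 = 0.16529

α ≈ 0.165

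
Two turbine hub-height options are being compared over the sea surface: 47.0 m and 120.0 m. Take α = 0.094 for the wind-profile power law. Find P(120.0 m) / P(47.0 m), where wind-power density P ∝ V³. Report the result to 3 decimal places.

Speed ratio: V_B/V_A = (z_B/z_A)^α = (120.0/47.0)^0.094 = (2.5532)^0.094 = 1.09211
Power-density ratio: P_B/P_A = (V_B/V_A)³ = (1.09211)³ = 1.30256

1.303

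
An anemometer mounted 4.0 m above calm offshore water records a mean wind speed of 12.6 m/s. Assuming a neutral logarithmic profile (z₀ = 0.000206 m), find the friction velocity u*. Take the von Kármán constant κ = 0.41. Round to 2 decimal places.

u* ≈ 0.52 m/s

Log law: V(z) = (u*/κ) · ln(z/z₀) ⇒ u* = κ · V / ln(z/z₀)
u* = 0.41 × 12.6 / ln(4.0/0.000206) = 0.41 × 12.6 / 9.8739
   = 5.1660 / 9.8739 = 0.5232 m/s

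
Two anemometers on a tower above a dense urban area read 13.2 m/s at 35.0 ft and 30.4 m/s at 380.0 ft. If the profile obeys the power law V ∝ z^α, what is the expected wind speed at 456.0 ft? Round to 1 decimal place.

32.4 m/s

First find α: α = ln(V₂/V₁)/ln(z₂/z₁) = ln(30.4/13.2)/ln(380.0/35.0) = 0.83423/2.38482 = 0.3498
Extrapolate from 380.0 ft to 456.0 ft: V₃ = 30.4 × (456.0/380.0)^0.3498 = 30.4 × 1.0659 = 32.4020 m/s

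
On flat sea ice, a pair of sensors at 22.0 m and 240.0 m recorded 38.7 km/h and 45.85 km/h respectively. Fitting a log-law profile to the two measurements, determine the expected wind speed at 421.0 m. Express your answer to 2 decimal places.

47.53 km/h

Log law: V ∝ ln(z/z₀). From the pair, with r = V₁/V₂ = 0.84406,
ln z₀ = (ln z₁ − r·ln z₂)/(1 − r) = (3.0910 − 0.84406×5.4806)/0.15594 = -9.8429 → z₀ = 0.00005313 m
V₃ = V₁ · ln(z₃/z₀)/ln(z₁/z₀) = 38.7 × 15.8855/12.9339 = 47.5316 km/h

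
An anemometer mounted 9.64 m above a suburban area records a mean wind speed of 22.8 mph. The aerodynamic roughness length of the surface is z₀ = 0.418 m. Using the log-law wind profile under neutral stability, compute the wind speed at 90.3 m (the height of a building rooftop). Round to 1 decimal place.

39.1 mph

Log law: V(z) ∝ ln(z/z₀), so V₂/V₁ = ln(z₂/z₀) / ln(z₁/z₀).
ln(90.3/0.418) = 5.3754, ln(9.64/0.418) = 3.1382
V₂ = 22.8 × 5.3754/3.1382 = 22.8 × 1.7129 = 39.0541 mph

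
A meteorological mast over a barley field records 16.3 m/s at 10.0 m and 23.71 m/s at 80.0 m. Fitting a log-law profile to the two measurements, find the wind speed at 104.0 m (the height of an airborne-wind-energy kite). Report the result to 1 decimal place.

Log law: V ∝ ln(z/z₀). From the pair, with r = V₁/V₂ = 0.68747,
ln z₀ = (ln z₁ − r·ln z₂)/(1 − r) = (2.3026 − 0.68747×4.3820)/0.31253 = -2.2716 → z₀ = 0.1031 m
V₃ = V₁ · ln(z₃/z₀)/ln(z₁/z₀) = 16.3 × 6.9160/4.5742 = 24.6449 m/s

24.6 m/s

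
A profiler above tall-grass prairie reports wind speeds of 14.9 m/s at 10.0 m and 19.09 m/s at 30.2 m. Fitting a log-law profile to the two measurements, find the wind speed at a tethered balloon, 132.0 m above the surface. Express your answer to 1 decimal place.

Log law: V ∝ ln(z/z₀). From the pair, with r = V₁/V₂ = 0.78051,
ln z₀ = (ln z₁ − r·ln z₂)/(1 − r) = (2.3026 − 0.78051×3.4078)/0.21949 = -1.6278 → z₀ = 0.1964 m
V₃ = V₁ · ln(z₃/z₀)/ln(z₁/z₀) = 14.9 × 6.5106/3.9304 = 24.6815 m/s

24.7 m/s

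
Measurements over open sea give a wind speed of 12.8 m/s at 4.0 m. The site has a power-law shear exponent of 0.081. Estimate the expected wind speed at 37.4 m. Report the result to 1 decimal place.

Power-law profile: V₂ = V₁ · (z₂/z₁)^α
V₂ = 12.8 × (37.4/4.0)^0.081 = 12.8 × (9.3500)^0.081
    = 12.8 × 1.1985 = 15.3407 m/s

15.3 m/s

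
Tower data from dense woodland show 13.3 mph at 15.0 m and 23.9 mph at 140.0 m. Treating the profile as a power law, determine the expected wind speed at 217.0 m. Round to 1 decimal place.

First find α: α = ln(V₂/V₁)/ln(z₂/z₁) = ln(23.9/13.3)/ln(140.0/15.0) = 0.58611/2.23359 = 0.2624
Extrapolate from 140.0 m to 217.0 m: V₃ = 23.9 × (217.0/140.0)^0.2624 = 23.9 × 1.1219 = 26.8128 mph

26.8 mph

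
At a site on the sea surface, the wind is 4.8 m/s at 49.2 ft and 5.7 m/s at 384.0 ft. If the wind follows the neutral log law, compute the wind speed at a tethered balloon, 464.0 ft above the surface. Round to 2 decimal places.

Log law: V ∝ ln(z/z₀). From the pair, with r = V₁/V₂ = 0.84211,
ln z₀ = (ln z₁ − r·ln z₂)/(1 − r) = (3.8959 − 0.84211×5.9506)/0.15789 = -7.0628 → z₀ = 0.0008564 ft
V₃ = V₁ · ln(z₃/z₀)/ln(z₁/z₀) = 4.8 × 13.2027/10.9587 = 5.7829 m/s

5.78 m/s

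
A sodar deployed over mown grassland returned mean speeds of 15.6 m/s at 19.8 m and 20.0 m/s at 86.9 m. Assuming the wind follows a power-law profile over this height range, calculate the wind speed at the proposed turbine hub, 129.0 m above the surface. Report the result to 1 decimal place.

21.4 m/s

First find α: α = ln(V₂/V₁)/ln(z₂/z₁) = ln(20.0/15.6)/ln(86.9/19.8) = 0.24846/1.47908 = 0.1680
Extrapolate from 86.9 m to 129.0 m: V₃ = 20.0 × (129.0/86.9)^0.1680 = 20.0 × 1.0686 = 21.3723 m/s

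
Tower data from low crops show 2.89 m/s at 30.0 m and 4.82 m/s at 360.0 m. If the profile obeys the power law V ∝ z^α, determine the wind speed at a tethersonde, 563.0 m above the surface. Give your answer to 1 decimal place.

First find α: α = ln(V₂/V₁)/ln(z₂/z₁) = ln(4.82/2.89)/ln(360.0/30.0) = 0.51152/2.48491 = 0.2058
Extrapolate from 360.0 m to 563.0 m: V₃ = 4.82 × (563.0/360.0)^0.2058 = 4.82 × 1.0964 = 5.2847 m/s

5.3 m/s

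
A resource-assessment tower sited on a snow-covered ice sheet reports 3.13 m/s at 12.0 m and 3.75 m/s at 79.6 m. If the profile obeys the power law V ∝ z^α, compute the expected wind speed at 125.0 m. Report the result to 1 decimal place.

3.9 m/s

First find α: α = ln(V₂/V₁)/ln(z₂/z₁) = ln(3.75/3.13)/ln(79.6/12.0) = 0.18072/1.89211 = 0.0955
Extrapolate from 79.6 m to 125.0 m: V₃ = 3.75 × (125.0/79.6)^0.0955 = 3.75 × 1.0440 = 3.9152 m/s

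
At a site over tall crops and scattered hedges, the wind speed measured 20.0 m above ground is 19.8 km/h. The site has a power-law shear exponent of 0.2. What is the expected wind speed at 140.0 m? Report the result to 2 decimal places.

29.22 km/h

Power-law profile: V₂ = V₁ · (z₂/z₁)^α
V₂ = 19.8 × (140.0/20.0)^0.2 = 19.8 × (7.0000)^0.2
    = 19.8 × 1.4758 = 29.2203 km/h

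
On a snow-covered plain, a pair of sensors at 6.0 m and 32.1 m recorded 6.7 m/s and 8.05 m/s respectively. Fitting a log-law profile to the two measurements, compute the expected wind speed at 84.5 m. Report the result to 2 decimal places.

Log law: V ∝ ln(z/z₀). From the pair, with r = V₁/V₂ = 0.83230,
ln z₀ = (ln z₁ − r·ln z₂)/(1 − r) = (1.7918 − 0.83230×3.4689)/0.16770 = -6.5316 → z₀ = 0.001457 m
V₃ = V₁ · ln(z₃/z₀)/ln(z₁/z₀) = 6.7 × 10.9684/8.3234 = 8.8291 m/s

8.83 m/s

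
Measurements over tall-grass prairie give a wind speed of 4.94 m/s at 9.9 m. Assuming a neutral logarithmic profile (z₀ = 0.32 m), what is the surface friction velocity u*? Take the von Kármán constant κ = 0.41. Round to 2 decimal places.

u* ≈ 0.59 m/s

Log law: V(z) = (u*/κ) · ln(z/z₀) ⇒ u* = κ · V / ln(z/z₀)
u* = 0.41 × 4.94 / ln(9.9/0.32) = 0.41 × 4.94 / 3.4320
   = 2.0254 / 3.4320 = 0.5902 m/s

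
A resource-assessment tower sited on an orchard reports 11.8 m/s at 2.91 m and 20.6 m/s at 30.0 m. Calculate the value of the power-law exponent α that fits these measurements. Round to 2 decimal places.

Power law: V₂/V₁ = (z₂/z₁)^α ⇒ α = ln(V₂/V₁) / ln(z₂/z₁)
α = ln(20.6/11.8) / ln(30.0/2.91) = ln(1.7458) / ln(10.3093)
  = 0.55719 / 2.33304 = 0.23883

α ≈ 0.24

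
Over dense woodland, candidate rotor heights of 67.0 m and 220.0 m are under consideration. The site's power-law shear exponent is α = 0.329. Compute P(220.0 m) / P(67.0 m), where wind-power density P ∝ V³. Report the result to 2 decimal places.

3.23

Speed ratio: V_B/V_A = (z_B/z_A)^α = (220.0/67.0)^0.329 = (3.2836)^0.329 = 1.47869
Power-density ratio: P_B/P_A = (V_B/V_A)³ = (1.47869)³ = 3.23322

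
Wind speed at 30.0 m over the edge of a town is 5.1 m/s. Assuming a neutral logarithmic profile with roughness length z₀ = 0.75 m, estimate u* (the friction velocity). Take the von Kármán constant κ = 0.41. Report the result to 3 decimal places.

Log law: V(z) = (u*/κ) · ln(z/z₀) ⇒ u* = κ · V / ln(z/z₀)
u* = 0.41 × 5.1 / ln(30.0/0.75) = 0.41 × 5.1 / 3.6889
   = 2.0910 / 3.6889 = 0.5668 m/s

u* ≈ 0.567 m/s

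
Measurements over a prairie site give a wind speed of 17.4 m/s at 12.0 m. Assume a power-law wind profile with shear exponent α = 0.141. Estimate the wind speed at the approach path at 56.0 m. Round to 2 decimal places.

Power-law profile: V₂ = V₁ · (z₂/z₁)^α
V₂ = 17.4 × (56.0/12.0)^0.141 = 17.4 × (4.6667)^0.141
    = 17.4 × 1.2426 = 21.6212 m/s

21.62 m/s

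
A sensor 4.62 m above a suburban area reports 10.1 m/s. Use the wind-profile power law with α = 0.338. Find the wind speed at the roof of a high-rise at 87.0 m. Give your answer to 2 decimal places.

27.24 m/s

Power-law profile: V₂ = V₁ · (z₂/z₁)^α
V₂ = 10.1 × (87.0/4.62)^0.338 = 10.1 × (18.8312)^0.338
    = 10.1 × 2.6972 = 27.2414 m/s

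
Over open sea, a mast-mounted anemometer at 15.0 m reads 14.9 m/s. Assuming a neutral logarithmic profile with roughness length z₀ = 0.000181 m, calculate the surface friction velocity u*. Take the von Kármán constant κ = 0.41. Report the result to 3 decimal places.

Log law: V(z) = (u*/κ) · ln(z/z₀) ⇒ u* = κ · V / ln(z/z₀)
u* = 0.41 × 14.9 / ln(15.0/0.000181) = 0.41 × 14.9 / 11.3251
   = 6.1090 / 11.3251 = 0.5394 m/s

u* ≈ 0.539 m/s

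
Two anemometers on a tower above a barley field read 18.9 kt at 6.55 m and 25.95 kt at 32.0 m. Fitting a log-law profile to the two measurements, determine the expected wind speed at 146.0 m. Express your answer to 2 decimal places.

32.70 kt

Log law: V ∝ ln(z/z₀). From the pair, with r = V₁/V₂ = 0.72832,
ln z₀ = (ln z₁ − r·ln z₂)/(1 − r) = (1.8795 − 0.72832×3.4657)/0.27168 = -2.3731 → z₀ = 0.09319 m
V₃ = V₁ · ln(z₃/z₀)/ln(z₁/z₀) = 18.9 × 7.3567/4.2526 = 32.6960 kt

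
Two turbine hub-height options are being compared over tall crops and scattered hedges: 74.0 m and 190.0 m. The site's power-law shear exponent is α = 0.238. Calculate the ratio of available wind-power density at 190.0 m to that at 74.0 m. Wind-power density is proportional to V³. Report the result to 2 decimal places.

1.96

Speed ratio: V_B/V_A = (z_B/z_A)^α = (190.0/74.0)^0.238 = (2.5676)^0.238 = 1.25160
Power-density ratio: P_B/P_A = (V_B/V_A)³ = (1.25160)³ = 1.96064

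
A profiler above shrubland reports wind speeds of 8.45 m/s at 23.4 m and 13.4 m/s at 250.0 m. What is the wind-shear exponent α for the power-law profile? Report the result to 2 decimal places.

Power law: V₂/V₁ = (z₂/z₁)^α ⇒ α = ln(V₂/V₁) / ln(z₂/z₁)
α = ln(13.4/8.45) / ln(250.0/23.4) = ln(1.5858) / ln(10.6838)
  = 0.46109 / 2.36872 = 0.19466

α ≈ 0.19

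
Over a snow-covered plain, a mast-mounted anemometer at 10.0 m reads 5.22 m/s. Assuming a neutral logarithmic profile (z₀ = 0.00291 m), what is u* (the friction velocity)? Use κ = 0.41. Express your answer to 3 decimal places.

u* ≈ 0.263 m/s

Log law: V(z) = (u*/κ) · ln(z/z₀) ⇒ u* = κ · V / ln(z/z₀)
u* = 0.41 × 5.22 / ln(10.0/0.00291) = 0.41 × 5.22 / 8.1422
   = 2.1402 / 8.1422 = 0.2629 m/s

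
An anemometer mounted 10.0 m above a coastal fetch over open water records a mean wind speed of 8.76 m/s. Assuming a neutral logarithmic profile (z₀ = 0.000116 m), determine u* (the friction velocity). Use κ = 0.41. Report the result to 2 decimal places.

u* ≈ 0.32 m/s

Log law: V(z) = (u*/κ) · ln(z/z₀) ⇒ u* = κ · V / ln(z/z₀)
u* = 0.41 × 8.76 / ln(10.0/0.000116) = 0.41 × 8.76 / 11.3645
   = 3.5916 / 11.3645 = 0.3160 m/s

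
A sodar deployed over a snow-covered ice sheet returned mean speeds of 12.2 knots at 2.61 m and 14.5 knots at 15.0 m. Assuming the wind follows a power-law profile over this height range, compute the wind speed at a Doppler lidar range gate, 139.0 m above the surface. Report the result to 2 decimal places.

18.07 knots

First find α: α = ln(V₂/V₁)/ln(z₂/z₁) = ln(14.5/12.2)/ln(15.0/2.61) = 0.17271/1.74870 = 0.0988
Extrapolate from 15.0 m to 139.0 m: V₃ = 14.5 × (139.0/15.0)^0.0988 = 14.5 × 1.2459 = 18.0662 knots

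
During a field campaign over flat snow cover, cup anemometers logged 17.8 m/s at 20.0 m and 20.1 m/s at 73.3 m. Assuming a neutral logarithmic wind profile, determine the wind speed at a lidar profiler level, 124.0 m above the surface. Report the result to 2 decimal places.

21.03 m/s

Log law: V ∝ ln(z/z₀). From the pair, with r = V₁/V₂ = 0.88557,
ln z₀ = (ln z₁ − r·ln z₂)/(1 − r) = (2.9957 − 0.88557×4.2946)/0.11443 = -7.0561 → z₀ = 0.0008622 m
V₃ = V₁ · ln(z₃/z₀)/ln(z₁/z₀) = 17.8 × 11.8764/10.0518 = 21.0310 m/s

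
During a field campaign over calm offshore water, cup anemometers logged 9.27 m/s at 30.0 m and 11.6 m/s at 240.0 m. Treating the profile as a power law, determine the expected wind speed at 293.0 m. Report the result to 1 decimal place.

11.9 m/s

First find α: α = ln(V₂/V₁)/ln(z₂/z₁) = ln(11.6/9.27)/ln(240.0/30.0) = 0.22422/2.07944 = 0.1078
Extrapolate from 240.0 m to 293.0 m: V₃ = 11.6 × (293.0/240.0)^0.1078 = 11.6 × 1.0217 = 11.8523 m/s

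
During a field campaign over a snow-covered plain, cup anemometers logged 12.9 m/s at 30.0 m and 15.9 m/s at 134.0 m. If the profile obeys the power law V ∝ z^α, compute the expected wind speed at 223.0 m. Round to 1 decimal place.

First find α: α = ln(V₂/V₁)/ln(z₂/z₁) = ln(15.9/12.9)/ln(134.0/30.0) = 0.20909/1.49664 = 0.1397
Extrapolate from 134.0 m to 223.0 m: V₃ = 15.9 × (223.0/134.0)^0.1397 = 15.9 × 1.0738 = 17.0726 m/s

17.1 m/s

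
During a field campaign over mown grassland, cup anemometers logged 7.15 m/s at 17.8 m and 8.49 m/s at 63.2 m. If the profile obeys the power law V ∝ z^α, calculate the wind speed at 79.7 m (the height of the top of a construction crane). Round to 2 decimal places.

8.76 m/s

First find α: α = ln(V₂/V₁)/ln(z₂/z₁) = ln(8.49/7.15)/ln(63.2/17.8) = 0.17178/1.26711 = 0.1356
Extrapolate from 63.2 m to 79.7 m: V₃ = 8.49 × (79.7/63.2)^0.1356 = 8.49 × 1.0319 = 8.7612 m/s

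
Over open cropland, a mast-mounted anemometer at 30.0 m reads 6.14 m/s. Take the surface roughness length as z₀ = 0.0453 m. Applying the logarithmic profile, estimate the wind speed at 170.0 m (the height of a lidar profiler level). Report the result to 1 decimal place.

7.8 m/s

Log law: V(z) ∝ ln(z/z₀), so V₂/V₁ = ln(z₂/z₀) / ln(z₁/z₀).
ln(170.0/0.0453) = 8.2302, ln(30.0/0.0453) = 6.4956
V₂ = 6.14 × 8.2302/6.4956 = 6.14 × 1.2670 = 7.7796 m/s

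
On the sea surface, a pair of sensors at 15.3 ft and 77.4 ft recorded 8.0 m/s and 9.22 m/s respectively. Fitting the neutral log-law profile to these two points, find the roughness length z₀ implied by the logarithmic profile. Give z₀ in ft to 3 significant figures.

z₀ ≈ 0.000370 ft

Log law: V(z) ∝ ln(z/z₀). With r = V₁/V₂ = 8.0/9.22 = 0.86768,
r · ln(z₂/z₀) = ln(z₁/z₀) ⇒ ln z₀ = (ln z₁ − r·ln z₂)/(1 − r)
ln z₀ = (2.72785 − 0.86768×4.34899) / 0.13232 = -7.9025
z₀ = exp(-7.9025) = 0.0003698 ft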